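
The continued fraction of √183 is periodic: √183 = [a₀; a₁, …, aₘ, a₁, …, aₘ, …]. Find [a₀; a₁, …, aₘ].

[13; 1, 1, 8, 1, 1, 26]

a₀ = ⌊√183⌋ = 13.
With m₀=0, d₀=1 and mₖ₊₁ = dₖaₖ − mₖ, dₖ₊₁ = (n − mₖ₊₁²)/dₖ, aₖ₊₁ = ⌊(a₀+mₖ₊₁)/dₖ₊₁⌋:
  k=1: m=13, d=14, a=1
  k=2: m=1, d=13, a=1
  k=3: m=12, d=3, a=8
  k=4: m=12, d=13, a=1
  k=5: m=1, d=14, a=1
  k=6: m=13, d=1, a=26
d=1 and a=2a₀=26 at k=6, so the next step gives (m, d) = (13, 14) again — its k=1 value — and the period has length 6.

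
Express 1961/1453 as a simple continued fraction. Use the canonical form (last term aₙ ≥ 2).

1961 = 1*1453 + 508
1453 = 2*508 + 437
508 = 1*437 + 71
437 = 6*71 + 11
71 = 6*11 + 5
11 = 2*5 + 1
5 = 5*1 + 0  (stop)
So 1961/1453 = [1; 2, 1, 6, 6, 2, 5].

[1; 2, 1, 6, 6, 2, 5]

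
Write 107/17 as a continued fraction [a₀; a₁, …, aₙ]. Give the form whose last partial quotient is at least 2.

107 = 6*17 + 5
17 = 3*5 + 2
5 = 2*2 + 1
2 = 2*1 + 0  (stop)
So 107/17 = [6; 3, 2, 2].

[6; 3, 2, 2]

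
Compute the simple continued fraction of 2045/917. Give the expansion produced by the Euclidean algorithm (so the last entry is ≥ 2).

2045 = 2*917 + 211
917 = 4*211 + 73
211 = 2*73 + 65
73 = 1*65 + 8
65 = 8*8 + 1
8 = 8*1 + 0  (stop)
So 2045/917 = [2; 4, 2, 1, 8, 8].

[2; 4, 2, 1, 8, 8]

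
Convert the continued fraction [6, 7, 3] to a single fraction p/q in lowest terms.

135/22

Using pₖ = aₖpₖ₋₁ + pₖ₋₂ and qₖ = aₖqₖ₋₁ + qₖ₋₂:
  k=0: a=6, p=6, q=1
  k=1: a=7, p=43, q=7
  k=2: a=3, p=135, q=22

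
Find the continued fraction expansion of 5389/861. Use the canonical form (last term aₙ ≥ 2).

[6; 3, 1, 6, 5, 6]

5389 = 6*861 + 223
861 = 3*223 + 192
223 = 1*192 + 31
192 = 6*31 + 6
31 = 5*6 + 1
6 = 6*1 + 0  (stop)
So 5389/861 = [6; 3, 1, 6, 5, 6].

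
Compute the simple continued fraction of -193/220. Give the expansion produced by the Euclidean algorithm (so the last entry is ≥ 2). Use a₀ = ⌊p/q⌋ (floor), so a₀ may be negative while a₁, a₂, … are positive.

[-1; 8, 6, 1, 3]

-193 = -1*220 + 27
220 = 8*27 + 4
27 = 6*4 + 3
4 = 1*3 + 1
3 = 3*1 + 0  (stop)
So -193/220 = [-1; 8, 6, 1, 3].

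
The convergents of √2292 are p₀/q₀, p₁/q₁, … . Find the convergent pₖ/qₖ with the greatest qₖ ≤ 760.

36337/759

√2292 = [47; 1, 6, 1, 94, …] (period length 4).
Convergents:
  p_0/q_0 = 47/1
  p_1/q_1 = 48/1
  p_2/q_2 = 335/7
  p_3/q_3 = 383/8
  p_4/q_4 = 36337/759
  p_5/q_5 = 36720/767
q_4 = 759 ≤ 760 < 767 = q_5, so the answer is 36337/759.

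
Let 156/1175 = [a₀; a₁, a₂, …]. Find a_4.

156 = 0·1175 + 156   →  a_0 = 0
1175 = 7·156 + 83   →  a_1 = 7
156 = 1·83 + 73   →  a_2 = 1
83 = 1·73 + 10   →  a_3 = 1
73 = 7·10 + 3   →  a_4 = 7

7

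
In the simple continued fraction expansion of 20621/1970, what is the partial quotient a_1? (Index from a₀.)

2

20621 = 10·1970 + 921   →  a_0 = 10
1970 = 2·921 + 128   →  a_1 = 2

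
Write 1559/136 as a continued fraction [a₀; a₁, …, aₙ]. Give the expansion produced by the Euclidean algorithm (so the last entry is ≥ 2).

1559 = 11*136 + 63
136 = 2*63 + 10
63 = 6*10 + 3
10 = 3*3 + 1
3 = 3*1 + 0  (stop)
So 1559/136 = [11; 2, 6, 3, 3].

[11; 2, 6, 3, 3]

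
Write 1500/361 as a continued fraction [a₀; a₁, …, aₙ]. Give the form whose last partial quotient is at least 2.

1500 = 4·361 + 56
361 = 6·56 + 25
56 = 2·25 + 6
25 = 4·6 + 1
6 = 6·1 + 0  (stop)
So 1500/361 = [4; 6, 2, 4, 6].

[4; 6, 2, 4, 6]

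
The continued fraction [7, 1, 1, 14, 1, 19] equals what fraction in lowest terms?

Fold from the inside: start with 19/1.
  1 + 1/19 = 20/19
  14 + 19/20 = 299/20
  1 + 20/299 = 319/299
  1 + 299/319 = 618/319
  7 + 319/618 = 4645/618

4645/618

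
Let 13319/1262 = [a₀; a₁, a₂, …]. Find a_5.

6

13319 = 10·1262 + 699   →  a_0 = 10
1262 = 1·699 + 563   →  a_1 = 1
699 = 1·563 + 136   →  a_2 = 1
563 = 4·136 + 19   →  a_3 = 4
136 = 7·19 + 3   →  a_4 = 7
19 = 6·3 + 1   →  a_5 = 6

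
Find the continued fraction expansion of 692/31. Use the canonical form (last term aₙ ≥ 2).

[22; 3, 10]

692 = 22*31 + 10
31 = 3*10 + 1
10 = 10*1 + 0  (stop)
So 692/31 = [22; 3, 10].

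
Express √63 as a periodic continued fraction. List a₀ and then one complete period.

[7; 1, 14]

a₀ = ⌊√63⌋ = 7.
With m₀=0, d₀=1 and mₖ₊₁ = dₖaₖ − mₖ, dₖ₊₁ = (n − mₖ₊₁²)/dₖ, aₖ₊₁ = ⌊(a₀+mₖ₊₁)/dₖ₊₁⌋:
  k=1: m=7, d=14, a=1
  k=2: m=7, d=1, a=14
d=1 and a=2a₀=14 at k=2, so the next step gives (m, d) = (7, 14) again — its k=1 value — and the period has length 2.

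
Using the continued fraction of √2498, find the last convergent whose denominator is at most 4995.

√2498 = [49; 1, 48, 1, 98, …] (period length 4).
Convergents:
  p_0/q_0 = 49/1
  p_1/q_1 = 50/1
  p_2/q_2 = 2449/49
  p_3/q_3 = 2499/50
  p_4/q_4 = 247351/4949
  p_5/q_5 = 249850/4999
q_4 = 4949 ≤ 4995 < 4999 = q_5, so the answer is 247351/4949.

247351/4949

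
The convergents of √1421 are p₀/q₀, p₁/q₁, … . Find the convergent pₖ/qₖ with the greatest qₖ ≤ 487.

√1421 = [37; 1, 2, 3, 2, 3, 2, 1, 74, …] (period length 8).
Convergents:
  p_0/q_0 = 37/1
  p_1/q_1 = 38/1
  p_2/q_2 = 113/3
  p_3/q_3 = 377/10
  p_4/q_4 = 867/23
  p_5/q_5 = 2978/79
  p_6/q_6 = 6823/181
  p_7/q_7 = 9801/260
  p_8/q_8 = 732097/19421
q_7 = 260 ≤ 487 < 19421 = q_8, so the answer is 9801/260.

9801/260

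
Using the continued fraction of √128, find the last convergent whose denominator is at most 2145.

√128 = [11; 3, 5, 3, 22, …] (period length 4).
Convergents:
  p_0/q_0 = 11/1
  p_1/q_1 = 34/3
  p_2/q_2 = 181/16
  p_3/q_3 = 577/51
  p_4/q_4 = 12875/1138
  p_5/q_5 = 39202/3465
q_4 = 1138 ≤ 2145 < 3465 = q_5, so the answer is 12875/1138.

12875/1138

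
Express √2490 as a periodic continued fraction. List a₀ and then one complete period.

a₀ = ⌊√2490⌋ = 49.

[49; 1, 8, 1, 98]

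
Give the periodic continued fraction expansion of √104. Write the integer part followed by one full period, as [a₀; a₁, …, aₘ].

a₀ = ⌊√104⌋ = 10.
With m₀=0, d₀=1 and mₖ₊₁ = dₖaₖ − mₖ, dₖ₊₁ = (n − mₖ₊₁²)/dₖ, aₖ₊₁ = ⌊(a₀+mₖ₊₁)/dₖ₊₁⌋:
  k=1: m=10, d=4, a=5
  k=2: m=10, d=1, a=20
d=1 and a=2a₀=20 at k=2, so the next step gives (m, d) = (10, 4) again — its k=1 value — and the period has length 2.

[10; 5, 20]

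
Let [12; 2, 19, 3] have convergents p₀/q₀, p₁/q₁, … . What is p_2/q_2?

Using pₖ = aₖpₖ₋₁ + pₖ₋₂, qₖ = aₖqₖ₋₁ + qₖ₋₂ (with p₋₁=1, p₋₂=0, q₋₁=0, q₋₂=1):
  k=0: a=12, p=12, q=1
  k=1: a=2, p=25, q=2
  k=2: a=19, p=487, q=39

487/39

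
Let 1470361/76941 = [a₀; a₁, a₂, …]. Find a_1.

9

1470361 = 19·76941 + 8482   →  a_0 = 19
76941 = 9·8482 + 603   →  a_1 = 9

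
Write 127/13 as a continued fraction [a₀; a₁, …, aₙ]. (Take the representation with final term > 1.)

127 = 9·13 + 10
13 = 1·10 + 3
10 = 3·3 + 1
3 = 3·1 + 0  (stop)
So 127/13 = [9; 1, 3, 3].

[9; 1, 3, 3]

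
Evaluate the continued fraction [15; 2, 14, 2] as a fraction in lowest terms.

929/60

Using pₖ = aₖpₖ₋₁ + pₖ₋₂ and qₖ = aₖqₖ₋₁ + qₖ₋₂:
  k=0: a=15, p=15, q=1
  k=1: a=2, p=31, q=2
  k=2: a=14, p=449, q=29
  k=3: a=2, p=929, q=60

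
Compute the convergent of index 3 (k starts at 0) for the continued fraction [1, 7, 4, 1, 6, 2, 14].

41/36

Using pₖ = aₖpₖ₋₁ + pₖ₋₂, qₖ = aₖqₖ₋₁ + qₖ₋₂ (with p₋₁=1, p₋₂=0, q₋₁=0, q₋₂=1):
  k=0: a=1, p=1, q=1
  k=1: a=7, p=8, q=7
  k=2: a=4, p=33, q=29
  k=3: a=1, p=41, q=36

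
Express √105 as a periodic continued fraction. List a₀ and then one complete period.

a₀ = ⌊√105⌋ = 10.

[10; 4, 20]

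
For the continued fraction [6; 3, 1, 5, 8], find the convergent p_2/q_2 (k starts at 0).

Using pₖ = aₖpₖ₋₁ + pₖ₋₂, qₖ = aₖqₖ₋₁ + qₖ₋₂ (with p₋₁=1, p₋₂=0, q₋₁=0, q₋₂=1):
  k=0: a=6, p=6, q=1
  k=1: a=3, p=19, q=3
  k=2: a=1, p=25, q=4

25/4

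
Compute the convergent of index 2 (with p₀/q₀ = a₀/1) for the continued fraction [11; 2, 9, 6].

218/19

Using pₖ = aₖpₖ₋₁ + pₖ₋₂, qₖ = aₖqₖ₋₁ + qₖ₋₂ (with p₋₁=1, p₋₂=0, q₋₁=0, q₋₂=1):
  k=0: a=11, p=11, q=1
  k=1: a=2, p=23, q=2
  k=2: a=9, p=218, q=19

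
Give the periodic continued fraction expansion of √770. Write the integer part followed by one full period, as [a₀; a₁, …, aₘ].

[27; 1, 2, 1, 54]

a₀ = ⌊√770⌋ = 27.
With m₀=0, d₀=1 and mₖ₊₁ = dₖaₖ − mₖ, dₖ₊₁ = (n − mₖ₊₁²)/dₖ, aₖ₊₁ = ⌊(a₀+mₖ₊₁)/dₖ₊₁⌋:
  k=1: m=27, d=41, a=1
  k=2: m=14, d=14, a=2
  k=3: m=14, d=41, a=1
  k=4: m=27, d=1, a=54
d=1 and a=2a₀=54 at k=4, so the next step gives (m, d) = (27, 41) again — its k=1 value — and the period has length 4.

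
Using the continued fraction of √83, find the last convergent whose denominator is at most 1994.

√83 = [9; 9, 18, …] (period length 2).
Convergents:
  p_0/q_0 = 9/1
  p_1/q_1 = 82/9
  p_2/q_2 = 1485/163
  p_3/q_3 = 13447/1476
  p_4/q_4 = 243531/26731
q_3 = 1476 ≤ 1994 < 26731 = q_4, so the answer is 13447/1476.

13447/1476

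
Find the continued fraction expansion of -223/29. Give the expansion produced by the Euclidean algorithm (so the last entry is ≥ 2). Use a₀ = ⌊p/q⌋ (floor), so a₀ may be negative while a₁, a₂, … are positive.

-223 = -8·29 + 9
29 = 3·9 + 2
9 = 4·2 + 1
2 = 2·1 + 0  (stop)
So -223/29 = [-8; 3, 4, 2].

[-8; 3, 4, 2]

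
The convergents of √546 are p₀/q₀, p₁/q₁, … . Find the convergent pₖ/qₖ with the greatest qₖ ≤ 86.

√546 = [23; 2, 1, 2, 1, 2, 46, …] (period length 6).
Convergents:
  p_0/q_0 = 23/1
  p_1/q_1 = 47/2
  p_2/q_2 = 70/3
  p_3/q_3 = 187/8
  p_4/q_4 = 257/11
  p_5/q_5 = 701/30
  p_6/q_6 = 32503/1391
q_5 = 30 ≤ 86 < 1391 = q_6, so the answer is 701/30.

701/30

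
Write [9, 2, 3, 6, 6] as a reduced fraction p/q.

Using pₖ = aₖpₖ₋₁ + pₖ₋₂ and qₖ = aₖqₖ₋₁ + qₖ₋₂:
  k=0: a=9, p=9, q=1
  k=1: a=2, p=19, q=2
  k=2: a=3, p=66, q=7
  k=3: a=6, p=415, q=44
  k=4: a=6, p=2556, q=271

2556/271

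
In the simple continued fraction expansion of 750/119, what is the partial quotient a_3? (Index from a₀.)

750 = 6·119 + 36   →  a_0 = 6
119 = 3·36 + 11   →  a_1 = 3
36 = 3·11 + 3   →  a_2 = 3
11 = 3·3 + 2   →  a_3 = 3

3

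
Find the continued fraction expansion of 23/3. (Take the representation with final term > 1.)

23 = 7*3 + 2
3 = 1*2 + 1
2 = 2*1 + 0  (stop)
So 23/3 = [7; 1, 2].

[7; 1, 2]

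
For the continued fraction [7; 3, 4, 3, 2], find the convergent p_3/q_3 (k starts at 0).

Using pₖ = aₖpₖ₋₁ + pₖ₋₂, qₖ = aₖqₖ₋₁ + qₖ₋₂ (with p₋₁=1, p₋₂=0, q₋₁=0, q₋₂=1):
  k=0: a=7, p=7, q=1
  k=1: a=3, p=22, q=3
  k=2: a=4, p=95, q=13
  k=3: a=3, p=307, q=42

307/42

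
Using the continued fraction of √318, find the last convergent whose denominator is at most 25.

107/6

√318 = [17; 1, 4, 1, 34, …] (period length 4).
Convergents:
  p_0/q_0 = 17/1
  p_1/q_1 = 18/1
  p_2/q_2 = 89/5
  p_3/q_3 = 107/6
  p_4/q_4 = 3727/209
q_3 = 6 ≤ 25 < 209 = q_4, so the answer is 107/6.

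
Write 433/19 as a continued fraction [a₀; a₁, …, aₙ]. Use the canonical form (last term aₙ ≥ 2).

433 = 22·19 + 15
19 = 1·15 + 4
15 = 3·4 + 3
4 = 1·3 + 1
3 = 3·1 + 0  (stop)
So 433/19 = [22; 1, 3, 1, 3].

[22; 1, 3, 1, 3]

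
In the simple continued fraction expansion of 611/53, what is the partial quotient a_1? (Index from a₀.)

611 = 11·53 + 28   →  a_0 = 11
53 = 1·28 + 25   →  a_1 = 1

1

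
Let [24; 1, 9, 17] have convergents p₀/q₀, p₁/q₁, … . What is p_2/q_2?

Using pₖ = aₖpₖ₋₁ + pₖ₋₂, qₖ = aₖqₖ₋₁ + qₖ₋₂ (with p₋₁=1, p₋₂=0, q₋₁=0, q₋₂=1):
  k=0: a=24, p=24, q=1
  k=1: a=1, p=25, q=1
  k=2: a=9, p=249, q=10

249/10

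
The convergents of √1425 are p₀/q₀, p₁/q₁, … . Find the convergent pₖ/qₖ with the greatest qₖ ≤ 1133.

√1425 = [37; 1, 2, 1, 74, …] (period length 4).
Convergents:
  p_0/q_0 = 37/1
  p_1/q_1 = 38/1
  p_2/q_2 = 113/3
  p_3/q_3 = 151/4
  p_4/q_4 = 11287/299
  p_5/q_5 = 11438/303
  p_6/q_6 = 34163/905
  p_7/q_7 = 45601/1208
q_6 = 905 ≤ 1133 < 1208 = q_7, so the answer is 34163/905.

34163/905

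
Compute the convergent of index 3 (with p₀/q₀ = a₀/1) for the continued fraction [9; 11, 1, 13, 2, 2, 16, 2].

1517/167

Using pₖ = aₖpₖ₋₁ + pₖ₋₂, qₖ = aₖqₖ₋₁ + qₖ₋₂ (with p₋₁=1, p₋₂=0, q₋₁=0, q₋₂=1):
  k=0: a=9, p=9, q=1
  k=1: a=11, p=100, q=11
  k=2: a=1, p=109, q=12
  k=3: a=13, p=1517, q=167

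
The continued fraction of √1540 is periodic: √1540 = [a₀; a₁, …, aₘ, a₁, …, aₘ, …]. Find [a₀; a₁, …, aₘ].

a₀ = ⌊√1540⌋ = 39.
With m₀=0, d₀=1 and mₖ₊₁ = dₖaₖ − mₖ, dₖ₊₁ = (n − mₖ₊₁²)/dₖ, aₖ₊₁ = ⌊(a₀+mₖ₊₁)/dₖ₊₁⌋:
  k=1: m=39, d=19, a=4
  k=2: m=37, d=9, a=8
  k=3: m=35, d=35, a=2
  k=4: m=35, d=9, a=8
  k=5: m=37, d=19, a=4
  k=6: m=39, d=1, a=78
d=1 and a=2a₀=78 at k=6, so the next step gives (m, d) = (39, 19) again — its k=1 value — and the period has length 6.

[39; 4, 8, 2, 8, 4, 78]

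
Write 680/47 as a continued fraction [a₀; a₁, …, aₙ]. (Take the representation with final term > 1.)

680 = 14·47 + 22
47 = 2·22 + 3
22 = 7·3 + 1
3 = 3·1 + 0  (stop)
So 680/47 = [14; 2, 7, 3].

[14; 2, 7, 3]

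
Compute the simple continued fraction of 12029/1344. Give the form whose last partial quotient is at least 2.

[8; 1, 19, 16, 1, 3]

12029 = 8·1344 + 1277
1344 = 1·1277 + 67
1277 = 19·67 + 4
67 = 16·4 + 3
4 = 1·3 + 1
3 = 3·1 + 0  (stop)
So 12029/1344 = [8; 1, 19, 16, 1, 3].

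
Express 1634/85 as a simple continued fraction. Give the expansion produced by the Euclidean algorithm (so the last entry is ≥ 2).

1634 = 19·85 + 19
85 = 4·19 + 9
19 = 2·9 + 1
9 = 9·1 + 0  (stop)
So 1634/85 = [19; 4, 2, 9].

[19; 4, 2, 9]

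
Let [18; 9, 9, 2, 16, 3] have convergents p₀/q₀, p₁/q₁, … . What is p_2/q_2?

1485/82

Using pₖ = aₖpₖ₋₁ + pₖ₋₂, qₖ = aₖqₖ₋₁ + qₖ₋₂ (with p₋₁=1, p₋₂=0, q₋₁=0, q₋₂=1):
  k=0: a=18, p=18, q=1
  k=1: a=9, p=163, q=9
  k=2: a=9, p=1485, q=82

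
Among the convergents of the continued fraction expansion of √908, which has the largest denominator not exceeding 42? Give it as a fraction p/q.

√908 = [30; 7, 1, 1, 14, 1, 1, 7, 60, …] (period length 8).
Convergents:
  p_0/q_0 = 30/1
  p_1/q_1 = 211/7
  p_2/q_2 = 241/8
  p_3/q_3 = 452/15
  p_4/q_4 = 6569/218
q_3 = 15 ≤ 42 < 218 = q_4, so the answer is 452/15.

452/15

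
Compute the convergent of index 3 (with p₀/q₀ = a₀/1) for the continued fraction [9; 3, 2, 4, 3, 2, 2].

Using pₖ = aₖpₖ₋₁ + pₖ₋₂, qₖ = aₖqₖ₋₁ + qₖ₋₂ (with p₋₁=1, p₋₂=0, q₋₁=0, q₋₂=1):
  k=0: a=9, p=9, q=1
  k=1: a=3, p=28, q=3
  k=2: a=2, p=65, q=7
  k=3: a=4, p=288, q=31

288/31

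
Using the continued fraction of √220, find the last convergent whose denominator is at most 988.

√220 = [14; 1, 4, 1, 28, …] (period length 4).
Convergents:
  p_0/q_0 = 14/1
  p_1/q_1 = 15/1
  p_2/q_2 = 74/5
  p_3/q_3 = 89/6
  p_4/q_4 = 2566/173
  p_5/q_5 = 2655/179
  p_6/q_6 = 13186/889
  p_7/q_7 = 15841/1068
q_6 = 889 ≤ 988 < 1068 = q_7, so the answer is 13186/889.

13186/889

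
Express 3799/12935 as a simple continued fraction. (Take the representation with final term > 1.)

3799 = 0*12935 + 3799
12935 = 3*3799 + 1538
3799 = 2*1538 + 723
1538 = 2*723 + 92
723 = 7*92 + 79
92 = 1*79 + 13
79 = 6*13 + 1
13 = 13*1 + 0  (stop)
So 3799/12935 = [0; 3, 2, 2, 7, 1, 6, 13].

[0; 3, 2, 2, 7, 1, 6, 13]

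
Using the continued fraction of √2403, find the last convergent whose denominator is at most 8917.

√2403 = [49; 49, 98, …] (period length 2).
Convergents:
  p_0/q_0 = 49/1
  p_1/q_1 = 2402/49
  p_2/q_2 = 235445/4803
  p_3/q_3 = 11539207/235396
q_2 = 4803 ≤ 8917 < 235396 = q_3, so the answer is 235445/4803.

235445/4803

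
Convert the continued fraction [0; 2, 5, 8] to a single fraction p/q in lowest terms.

Using pₖ = aₖpₖ₋₁ + pₖ₋₂ and qₖ = aₖqₖ₋₁ + qₖ₋₂:
  k=0: a=0, p=0, q=1
  k=1: a=2, p=1, q=2
  k=2: a=5, p=5, q=11
  k=3: a=8, p=41, q=90

41/90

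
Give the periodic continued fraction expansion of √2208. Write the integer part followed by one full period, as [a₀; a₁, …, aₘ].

a₀ = ⌊√2208⌋ = 46.
With m₀=0, d₀=1 and mₖ₊₁ = dₖaₖ − mₖ, dₖ₊₁ = (n − mₖ₊₁²)/dₖ, aₖ₊₁ = ⌊(a₀+mₖ₊₁)/dₖ₊₁⌋:
  k=1: m=46, d=92, a=1
  k=2: m=46, d=1, a=92
d=1 and a=2a₀=92 at k=2, so the next step gives (m, d) = (46, 92) again — its k=1 value — and the period has length 2.

[46; 1, 92]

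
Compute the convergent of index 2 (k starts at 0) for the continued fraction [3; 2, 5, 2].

Using pₖ = aₖpₖ₋₁ + pₖ₋₂, qₖ = aₖqₖ₋₁ + qₖ₋₂ (with p₋₁=1, p₋₂=0, q₋₁=0, q₋₂=1):
  k=0: a=3, p=3, q=1
  k=1: a=2, p=7, q=2
  k=2: a=5, p=38, q=11

38/11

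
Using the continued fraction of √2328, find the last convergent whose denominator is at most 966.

18576/385

√2328 = [48; 4, 96, …] (period length 2).
Convergents:
  p_0/q_0 = 48/1
  p_1/q_1 = 193/4
  p_2/q_2 = 18576/385
  p_3/q_3 = 74497/1544
q_2 = 385 ≤ 966 < 1544 = q_3, so the answer is 18576/385.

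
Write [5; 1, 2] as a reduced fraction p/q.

17/3

Fold from the inside: start with 2/1.
  1 + 1/2 = 3/2
  5 + 2/3 = 17/3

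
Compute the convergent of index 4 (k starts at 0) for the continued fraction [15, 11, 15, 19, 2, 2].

98027/6496

Using pₖ = aₖpₖ₋₁ + pₖ₋₂, qₖ = aₖqₖ₋₁ + qₖ₋₂ (with p₋₁=1, p₋₂=0, q₋₁=0, q₋₂=1):
  k=0: a=15, p=15, q=1
  k=1: a=11, p=166, q=11
  k=2: a=15, p=2505, q=166
  k=3: a=19, p=47761, q=3165
  k=4: a=2, p=98027, q=6496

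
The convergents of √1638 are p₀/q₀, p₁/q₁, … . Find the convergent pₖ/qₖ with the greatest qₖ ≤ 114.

√1638 = [40; 2, 8, 2, 80, …] (period length 4).
Convergents:
  p_0/q_0 = 40/1
  p_1/q_1 = 81/2
  p_2/q_2 = 688/17
  p_3/q_3 = 1457/36
  p_4/q_4 = 117248/2897
q_3 = 36 ≤ 114 < 2897 = q_4, so the answer is 1457/36.

1457/36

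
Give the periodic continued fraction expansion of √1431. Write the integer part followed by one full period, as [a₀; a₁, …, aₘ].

[37; 1, 4, 1, 4, 1, 74]

a₀ = ⌊√1431⌋ = 37.
With m₀=0, d₀=1 and mₖ₊₁ = dₖaₖ − mₖ, dₖ₊₁ = (n − mₖ₊₁²)/dₖ, aₖ₊₁ = ⌊(a₀+mₖ₊₁)/dₖ₊₁⌋:
  k=1: m=37, d=62, a=1
  k=2: m=25, d=13, a=4
  k=3: m=27, d=54, a=1
  k=4: m=27, d=13, a=4
  k=5: m=25, d=62, a=1
  k=6: m=37, d=1, a=74
d=1 and a=2a₀=74 at k=6, so the next step gives (m, d) = (37, 62) again — its k=1 value — and the period has length 6.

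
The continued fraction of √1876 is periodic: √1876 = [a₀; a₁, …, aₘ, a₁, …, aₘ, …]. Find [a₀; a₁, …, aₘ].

[43; 3, 5, 12, 5, 3, 86]

a₀ = ⌊√1876⌋ = 43.
With m₀=0, d₀=1 and mₖ₊₁ = dₖaₖ − mₖ, dₖ₊₁ = (n − mₖ₊₁²)/dₖ, aₖ₊₁ = ⌊(a₀+mₖ₊₁)/dₖ₊₁⌋:
  k=1: m=43, d=27, a=3
  k=2: m=38, d=16, a=5
  k=3: m=42, d=7, a=12
  k=4: m=42, d=16, a=5
  k=5: m=38, d=27, a=3
  k=6: m=43, d=1, a=86
d=1 and a=2a₀=86 at k=6, so the next step gives (m, d) = (43, 27) again — its k=1 value — and the period has length 6.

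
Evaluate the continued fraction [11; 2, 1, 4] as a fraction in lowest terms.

159/14

Using pₖ = aₖpₖ₋₁ + pₖ₋₂ and qₖ = aₖqₖ₋₁ + qₖ₋₂:
  k=0: a=11, p=11, q=1
  k=1: a=2, p=23, q=2
  k=2: a=1, p=34, q=3
  k=3: a=4, p=159, q=14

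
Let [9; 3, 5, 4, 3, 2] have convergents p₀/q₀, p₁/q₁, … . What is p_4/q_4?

Using pₖ = aₖpₖ₋₁ + pₖ₋₂, qₖ = aₖqₖ₋₁ + qₖ₋₂ (with p₋₁=1, p₋₂=0, q₋₁=0, q₋₂=1):
  k=0: a=9, p=9, q=1
  k=1: a=3, p=28, q=3
  k=2: a=5, p=149, q=16
  k=3: a=4, p=624, q=67
  k=4: a=3, p=2021, q=217

2021/217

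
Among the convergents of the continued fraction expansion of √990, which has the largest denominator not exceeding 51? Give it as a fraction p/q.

√990 = [31; 2, 6, 2, 62, …] (period length 4).
Convergents:
  p_0/q_0 = 31/1
  p_1/q_1 = 63/2
  p_2/q_2 = 409/13
  p_3/q_3 = 881/28
  p_4/q_4 = 55031/1749
q_3 = 28 ≤ 51 < 1749 = q_4, so the answer is 881/28.

881/28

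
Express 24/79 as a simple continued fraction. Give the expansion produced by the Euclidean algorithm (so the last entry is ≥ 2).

24 = 0·79 + 24
79 = 3·24 + 7
24 = 3·7 + 3
7 = 2·3 + 1
3 = 3·1 + 0  (stop)
So 24/79 = [0; 3, 3, 2, 3].

[0; 3, 3, 2, 3]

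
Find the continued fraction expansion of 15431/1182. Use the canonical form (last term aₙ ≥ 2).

15431 = 13·1182 + 65
1182 = 18·65 + 12
65 = 5·12 + 5
12 = 2·5 + 2
5 = 2·2 + 1
2 = 2·1 + 0  (stop)
So 15431/1182 = [13; 18, 5, 2, 2, 2].

[13; 18, 5, 2, 2, 2]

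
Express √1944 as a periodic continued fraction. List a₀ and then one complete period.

a₀ = ⌊√1944⌋ = 44.
With m₀=0, d₀=1 and mₖ₊₁ = dₖaₖ − mₖ, dₖ₊₁ = (n − mₖ₊₁²)/dₖ, aₖ₊₁ = ⌊(a₀+mₖ₊₁)/dₖ₊₁⌋:
  k=1: m=44, d=8, a=11
  k=2: m=44, d=1, a=88
d=1 and a=2a₀=88 at k=2, so the next step gives (m, d) = (44, 8) again — its k=1 value — and the period has length 2.

[44; 11, 88]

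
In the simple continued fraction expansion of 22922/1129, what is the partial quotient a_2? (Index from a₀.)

3

22922 = 20·1129 + 342   →  a_0 = 20
1129 = 3·342 + 103   →  a_1 = 3
342 = 3·103 + 33   →  a_2 = 3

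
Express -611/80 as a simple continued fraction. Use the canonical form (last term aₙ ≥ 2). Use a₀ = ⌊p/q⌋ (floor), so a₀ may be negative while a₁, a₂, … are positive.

[-8; 2, 1, 3, 7]

-611 = -8×80 + 29
80 = 2×29 + 22
29 = 1×22 + 7
22 = 3×7 + 1
7 = 7×1 + 0  (stop)
So -611/80 = [-8; 2, 1, 3, 7].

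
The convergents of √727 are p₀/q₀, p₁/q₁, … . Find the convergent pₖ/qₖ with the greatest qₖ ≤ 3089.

39285/1457

√727 = [26; 1, 25, 1, 52, …] (period length 4).
Convergents:
  p_0/q_0 = 26/1
  p_1/q_1 = 27/1
  p_2/q_2 = 701/26
  p_3/q_3 = 728/27
  p_4/q_4 = 38557/1430
  p_5/q_5 = 39285/1457
  p_6/q_6 = 1020682/37855
q_5 = 1457 ≤ 3089 < 37855 = q_6, so the answer is 39285/1457.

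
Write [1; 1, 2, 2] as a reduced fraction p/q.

Using pₖ = aₖpₖ₋₁ + pₖ₋₂ and qₖ = aₖqₖ₋₁ + qₖ₋₂:
  k=0: a=1, p=1, q=1
  k=1: a=1, p=2, q=1
  k=2: a=2, p=5, q=3
  k=3: a=2, p=12, q=7

12/7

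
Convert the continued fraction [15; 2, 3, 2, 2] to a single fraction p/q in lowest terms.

602/39

Fold from the inside: start with 2/1.
  2 + 1/2 = 5/2
  3 + 2/5 = 17/5
  2 + 5/17 = 39/17
  15 + 17/39 = 602/39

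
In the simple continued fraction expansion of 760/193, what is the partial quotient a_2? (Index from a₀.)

15

760 = 3·193 + 181   →  a_0 = 3
193 = 1·181 + 12   →  a_1 = 1
181 = 15·12 + 1   →  a_2 = 15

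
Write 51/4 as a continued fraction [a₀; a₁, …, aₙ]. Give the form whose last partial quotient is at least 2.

51 = 12*4 + 3
4 = 1*3 + 1
3 = 3*1 + 0  (stop)
So 51/4 = [12; 1, 3].

[12; 1, 3]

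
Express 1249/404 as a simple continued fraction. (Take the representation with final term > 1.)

[3; 10, 1, 11, 3]

1249 = 3*404 + 37
404 = 10*37 + 34
37 = 1*34 + 3
34 = 11*3 + 1
3 = 3*1 + 0  (stop)
So 1249/404 = [3; 10, 1, 11, 3].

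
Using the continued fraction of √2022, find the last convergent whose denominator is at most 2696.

√2022 = [44; 1, 28, 1, 88, …] (period length 4).
Convergents:
  p_0/q_0 = 44/1
  p_1/q_1 = 45/1
  p_2/q_2 = 1304/29
  p_3/q_3 = 1349/30
  p_4/q_4 = 120016/2669
  p_5/q_5 = 121365/2699
q_4 = 2669 ≤ 2696 < 2699 = q_5, so the answer is 120016/2669.

120016/2669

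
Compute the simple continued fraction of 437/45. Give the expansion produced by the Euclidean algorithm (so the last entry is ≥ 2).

437 = 9×45 + 32
45 = 1×32 + 13
32 = 2×13 + 6
13 = 2×6 + 1
6 = 6×1 + 0  (stop)
So 437/45 = [9; 1, 2, 2, 6].

[9; 1, 2, 2, 6]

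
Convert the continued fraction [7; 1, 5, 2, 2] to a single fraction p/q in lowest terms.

Using pₖ = aₖpₖ₋₁ + pₖ₋₂ and qₖ = aₖqₖ₋₁ + qₖ₋₂:
  k=0: a=7, p=7, q=1
  k=1: a=1, p=8, q=1
  k=2: a=5, p=47, q=6
  k=3: a=2, p=102, q=13
  k=4: a=2, p=251, q=32

251/32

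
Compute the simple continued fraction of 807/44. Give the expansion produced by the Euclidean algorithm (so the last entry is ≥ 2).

[18; 2, 1, 14]

807 = 18*44 + 15
44 = 2*15 + 14
15 = 1*14 + 1
14 = 14*1 + 0  (stop)
So 807/44 = [18; 2, 1, 14].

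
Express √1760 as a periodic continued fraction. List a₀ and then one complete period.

a₀ = ⌊√1760⌋ = 41.
With m₀=0, d₀=1 and mₖ₊₁ = dₖaₖ − mₖ, dₖ₊₁ = (n − mₖ₊₁²)/dₖ, aₖ₊₁ = ⌊(a₀+mₖ₊₁)/dₖ₊₁⌋:
  k=1: m=41, d=79, a=1
  k=2: m=38, d=4, a=19
  k=3: m=38, d=79, a=1
  k=4: m=41, d=1, a=82
d=1 and a=2a₀=82 at k=4, so the next step gives (m, d) = (41, 79) again — its k=1 value — and the period has length 4.

[41; 1, 19, 1, 82]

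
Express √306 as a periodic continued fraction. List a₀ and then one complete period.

a₀ = ⌊√306⌋ = 17.
With m₀=0, d₀=1 and mₖ₊₁ = dₖaₖ − mₖ, dₖ₊₁ = (n − mₖ₊₁²)/dₖ, aₖ₊₁ = ⌊(a₀+mₖ₊₁)/dₖ₊₁⌋:
  k=1: m=17, d=17, a=2
  k=2: m=17, d=1, a=34
d=1 and a=2a₀=34 at k=2, so the next step gives (m, d) = (17, 17) again — its k=1 value — and the period has length 2.

[17; 2, 34]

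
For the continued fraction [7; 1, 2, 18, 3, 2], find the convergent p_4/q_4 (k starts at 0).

1289/168

Using pₖ = aₖpₖ₋₁ + pₖ₋₂, qₖ = aₖqₖ₋₁ + qₖ₋₂ (with p₋₁=1, p₋₂=0, q₋₁=0, q₋₂=1):
  k=0: a=7, p=7, q=1
  k=1: a=1, p=8, q=1
  k=2: a=2, p=23, q=3
  k=3: a=18, p=422, q=55
  k=4: a=3, p=1289, q=168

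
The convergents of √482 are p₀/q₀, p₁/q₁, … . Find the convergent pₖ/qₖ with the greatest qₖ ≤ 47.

√482 = [21; 1, 20, 1, 42, …] (period length 4).
Convergents:
  p_0/q_0 = 21/1
  p_1/q_1 = 22/1
  p_2/q_2 = 461/21
  p_3/q_3 = 483/22
  p_4/q_4 = 20747/945
q_3 = 22 ≤ 47 < 945 = q_4, so the answer is 483/22.

483/22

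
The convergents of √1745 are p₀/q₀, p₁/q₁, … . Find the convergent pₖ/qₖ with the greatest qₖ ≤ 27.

919/22

√1745 = [41; 1, 3, 2, 2, 3, 1, 82, …] (period length 7).
Convergents:
  p_0/q_0 = 41/1
  p_1/q_1 = 42/1
  p_2/q_2 = 167/4
  p_3/q_3 = 376/9
  p_4/q_4 = 919/22
  p_5/q_5 = 3133/75
q_4 = 22 ≤ 27 < 75 = q_5, so the answer is 919/22.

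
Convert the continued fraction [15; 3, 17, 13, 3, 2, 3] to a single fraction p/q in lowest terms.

Fold from the inside: start with 3/1.
  2 + 1/3 = 7/3
  3 + 3/7 = 24/7
  13 + 7/24 = 319/24
  17 + 24/319 = 5447/319
  3 + 319/5447 = 16660/5447
  15 + 5447/16660 = 255347/16660

255347/16660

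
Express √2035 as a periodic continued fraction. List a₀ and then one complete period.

a₀ = ⌊√2035⌋ = 45.
With m₀=0, d₀=1 and mₖ₊₁ = dₖaₖ − mₖ, dₖ₊₁ = (n − mₖ₊₁²)/dₖ, aₖ₊₁ = ⌊(a₀+mₖ₊₁)/dₖ₊₁⌋:
  k=1: m=45, d=10, a=9
  k=2: m=45, d=1, a=90
d=1 and a=2a₀=90 at k=2, so the next step gives (m, d) = (45, 10) again — its k=1 value — and the period has length 2.

[45; 9, 90]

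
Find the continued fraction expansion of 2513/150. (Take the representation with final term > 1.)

2513 = 16·150 + 113
150 = 1·113 + 37
113 = 3·37 + 2
37 = 18·2 + 1
2 = 2·1 + 0  (stop)
So 2513/150 = [16; 1, 3, 18, 2].

[16; 1, 3, 18, 2]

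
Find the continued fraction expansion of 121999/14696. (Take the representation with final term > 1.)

121999 = 8*14696 + 4431
14696 = 3*4431 + 1403
4431 = 3*1403 + 222
1403 = 6*222 + 71
222 = 3*71 + 9
71 = 7*9 + 8
9 = 1*8 + 1
8 = 8*1 + 0  (stop)
So 121999/14696 = [8; 3, 3, 6, 3, 7, 1, 8].

[8; 3, 3, 6, 3, 7, 1, 8]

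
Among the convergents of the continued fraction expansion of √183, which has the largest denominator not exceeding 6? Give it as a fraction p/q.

27/2

√183 = [13; 1, 1, 8, 1, 1, 26, …] (period length 6).
Convergents:
  p_0/q_0 = 13/1
  p_1/q_1 = 14/1
  p_2/q_2 = 27/2
  p_3/q_3 = 230/17
q_2 = 2 ≤ 6 < 17 = q_3, so the answer is 27/2.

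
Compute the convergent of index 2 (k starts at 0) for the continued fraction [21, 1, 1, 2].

43/2

Using pₖ = aₖpₖ₋₁ + pₖ₋₂, qₖ = aₖqₖ₋₁ + qₖ₋₂ (with p₋₁=1, p₋₂=0, q₋₁=0, q₋₂=1):
  k=0: a=21, p=21, q=1
  k=1: a=1, p=22, q=1
  k=2: a=1, p=43, q=2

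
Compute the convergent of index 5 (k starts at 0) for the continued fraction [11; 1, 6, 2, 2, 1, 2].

617/52

Using pₖ = aₖpₖ₋₁ + pₖ₋₂, qₖ = aₖqₖ₋₁ + qₖ₋₂ (with p₋₁=1, p₋₂=0, q₋₁=0, q₋₂=1):
  k=0: a=11, p=11, q=1
  k=1: a=1, p=12, q=1
  k=2: a=6, p=83, q=7
  k=3: a=2, p=178, q=15
  k=4: a=2, p=439, q=37
  k=5: a=1, p=617, q=52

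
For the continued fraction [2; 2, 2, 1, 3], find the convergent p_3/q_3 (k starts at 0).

17/7

Using pₖ = aₖpₖ₋₁ + pₖ₋₂, qₖ = aₖqₖ₋₁ + qₖ₋₂ (with p₋₁=1, p₋₂=0, q₋₁=0, q₋₂=1):
  k=0: a=2, p=2, q=1
  k=1: a=2, p=5, q=2
  k=2: a=2, p=12, q=5
  k=3: a=1, p=17, q=7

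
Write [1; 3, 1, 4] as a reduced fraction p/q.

24/19

Using pₖ = aₖpₖ₋₁ + pₖ₋₂ and qₖ = aₖqₖ₋₁ + qₖ₋₂:
  k=0: a=1, p=1, q=1
  k=1: a=3, p=4, q=3
  k=2: a=1, p=5, q=4
  k=3: a=4, p=24, q=19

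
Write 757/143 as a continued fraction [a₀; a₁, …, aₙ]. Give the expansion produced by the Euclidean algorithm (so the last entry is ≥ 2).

757 = 5*143 + 42
143 = 3*42 + 17
42 = 2*17 + 8
17 = 2*8 + 1
8 = 8*1 + 0  (stop)
So 757/143 = [5; 3, 2, 2, 8].

[5; 3, 2, 2, 8]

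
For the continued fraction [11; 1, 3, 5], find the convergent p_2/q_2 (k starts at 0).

47/4

Using pₖ = aₖpₖ₋₁ + pₖ₋₂, qₖ = aₖqₖ₋₁ + qₖ₋₂ (with p₋₁=1, p₋₂=0, q₋₁=0, q₋₂=1):
  k=0: a=11, p=11, q=1
  k=1: a=1, p=12, q=1
  k=2: a=3, p=47, q=4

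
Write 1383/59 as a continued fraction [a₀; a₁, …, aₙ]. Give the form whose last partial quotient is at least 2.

[23; 2, 3, 1, 2, 2]

1383 = 23·59 + 26
59 = 2·26 + 7
26 = 3·7 + 5
7 = 1·5 + 2
5 = 2·2 + 1
2 = 2·1 + 0  (stop)
So 1383/59 = [23; 2, 3, 1, 2, 2].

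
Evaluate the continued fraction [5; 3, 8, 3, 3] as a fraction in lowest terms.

1378/259

Using pₖ = aₖpₖ₋₁ + pₖ₋₂ and qₖ = aₖqₖ₋₁ + qₖ₋₂:
  k=0: a=5, p=5, q=1
  k=1: a=3, p=16, q=3
  k=2: a=8, p=133, q=25
  k=3: a=3, p=415, q=78
  k=4: a=3, p=1378, q=259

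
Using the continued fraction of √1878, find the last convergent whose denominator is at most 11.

√1878 = [43; 2, 1, 42, 1, 2, 86, …] (period length 6).
Convergents:
  p_0/q_0 = 43/1
  p_1/q_1 = 87/2
  p_2/q_2 = 130/3
  p_3/q_3 = 5547/128
q_2 = 3 ≤ 11 < 128 = q_3, so the answer is 130/3.

130/3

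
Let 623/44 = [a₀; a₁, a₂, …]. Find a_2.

3

623 = 14·44 + 7   →  a_0 = 14
44 = 6·7 + 2   →  a_1 = 6
7 = 3·2 + 1   →  a_2 = 3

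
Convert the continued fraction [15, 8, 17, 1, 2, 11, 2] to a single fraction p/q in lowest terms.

152920/10111

Using pₖ = aₖpₖ₋₁ + pₖ₋₂ and qₖ = aₖqₖ₋₁ + qₖ₋₂:
  k=0: a=15, p=15, q=1
  k=1: a=8, p=121, q=8
  k=2: a=17, p=2072, q=137
  k=3: a=1, p=2193, q=145
  k=4: a=2, p=6458, q=427
  k=5: a=11, p=73231, q=4842
  k=6: a=2, p=152920, q=10111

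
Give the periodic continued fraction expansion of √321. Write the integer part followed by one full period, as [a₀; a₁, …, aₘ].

a₀ = ⌊√321⌋ = 17.
With m₀=0, d₀=1 and mₖ₊₁ = dₖaₖ − mₖ, dₖ₊₁ = (n − mₖ₊₁²)/dₖ, aₖ₊₁ = ⌊(a₀+mₖ₊₁)/dₖ₊₁⌋:
  k=1: m=17, d=32, a=1
  k=2: m=15, d=3, a=10
  k=3: m=15, d=32, a=1
  k=4: m=17, d=1, a=34
d=1 and a=2a₀=34 at k=4, so the next step gives (m, d) = (17, 32) again — its k=1 value — and the period has length 4.

[17; 1, 10, 1, 34]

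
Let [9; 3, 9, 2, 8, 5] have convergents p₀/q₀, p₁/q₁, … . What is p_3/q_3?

Using pₖ = aₖpₖ₋₁ + pₖ₋₂, qₖ = aₖqₖ₋₁ + qₖ₋₂ (with p₋₁=1, p₋₂=0, q₋₁=0, q₋₂=1):
  k=0: a=9, p=9, q=1
  k=1: a=3, p=28, q=3
  k=2: a=9, p=261, q=28
  k=3: a=2, p=550, q=59

550/59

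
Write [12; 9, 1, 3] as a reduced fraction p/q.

Using pₖ = aₖpₖ₋₁ + pₖ₋₂ and qₖ = aₖqₖ₋₁ + qₖ₋₂:
  k=0: a=12, p=12, q=1
  k=1: a=9, p=109, q=9
  k=2: a=1, p=121, q=10
  k=3: a=3, p=472, q=39

472/39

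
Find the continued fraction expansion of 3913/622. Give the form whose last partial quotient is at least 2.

3913 = 6×622 + 181
622 = 3×181 + 79
181 = 2×79 + 23
79 = 3×23 + 10
23 = 2×10 + 3
10 = 3×3 + 1
3 = 3×1 + 0  (stop)
So 3913/622 = [6; 3, 2, 3, 2, 3, 3].

[6; 3, 2, 3, 2, 3, 3]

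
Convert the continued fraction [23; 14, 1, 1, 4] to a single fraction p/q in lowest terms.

3022/131

Using pₖ = aₖpₖ₋₁ + pₖ₋₂ and qₖ = aₖqₖ₋₁ + qₖ₋₂:
  k=0: a=23, p=23, q=1
  k=1: a=14, p=323, q=14
  k=2: a=1, p=346, q=15
  k=3: a=1, p=669, q=29
  k=4: a=4, p=3022, q=131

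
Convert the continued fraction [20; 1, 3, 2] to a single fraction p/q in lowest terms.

187/9

Fold from the inside: start with 2/1.
  3 + 1/2 = 7/2
  1 + 2/7 = 9/7
  20 + 7/9 = 187/9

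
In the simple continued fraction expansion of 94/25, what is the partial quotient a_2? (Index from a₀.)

94 = 3·25 + 19   →  a_0 = 3
25 = 1·19 + 6   →  a_1 = 1
19 = 3·6 + 1   →  a_2 = 3

3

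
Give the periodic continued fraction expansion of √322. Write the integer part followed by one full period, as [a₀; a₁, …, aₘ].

[17; 1, 16, 1, 34]

a₀ = ⌊√322⌋ = 17.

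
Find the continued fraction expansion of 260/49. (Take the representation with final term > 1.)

[5; 3, 3, 1, 3]

260 = 5*49 + 15
49 = 3*15 + 4
15 = 3*4 + 3
4 = 1*3 + 1
3 = 3*1 + 0  (stop)
So 260/49 = [5; 3, 3, 1, 3].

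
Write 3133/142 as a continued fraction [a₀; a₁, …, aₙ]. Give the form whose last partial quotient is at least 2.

[22; 15, 1, 3, 2]

3133 = 22×142 + 9
142 = 15×9 + 7
9 = 1×7 + 2
7 = 3×2 + 1
2 = 2×1 + 0  (stop)
So 3133/142 = [22; 15, 1, 3, 2].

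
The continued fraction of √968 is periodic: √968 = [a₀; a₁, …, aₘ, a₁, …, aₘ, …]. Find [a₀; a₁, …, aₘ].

[31; 8, 1, 6, 1, 8, 62]

a₀ = ⌊√968⌋ = 31.
With m₀=0, d₀=1 and mₖ₊₁ = dₖaₖ − mₖ, dₖ₊₁ = (n − mₖ₊₁²)/dₖ, aₖ₊₁ = ⌊(a₀+mₖ₊₁)/dₖ₊₁⌋:
  k=1: m=31, d=7, a=8
  k=2: m=25, d=49, a=1
  k=3: m=24, d=8, a=6
  k=4: m=24, d=49, a=1
  k=5: m=25, d=7, a=8
  k=6: m=31, d=1, a=62
d=1 and a=2a₀=62 at k=6, so the next step gives (m, d) = (31, 7) again — its k=1 value — and the period has length 6.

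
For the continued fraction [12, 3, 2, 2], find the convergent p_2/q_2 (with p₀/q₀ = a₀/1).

Using pₖ = aₖpₖ₋₁ + pₖ₋₂, qₖ = aₖqₖ₋₁ + qₖ₋₂ (with p₋₁=1, p₋₂=0, q₋₁=0, q₋₂=1):
  k=0: a=12, p=12, q=1
  k=1: a=3, p=37, q=3
  k=2: a=2, p=86, q=7

86/7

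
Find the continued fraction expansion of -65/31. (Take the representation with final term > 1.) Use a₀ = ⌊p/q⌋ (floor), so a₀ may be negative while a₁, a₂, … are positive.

-65 = -3×31 + 28
31 = 1×28 + 3
28 = 9×3 + 1
3 = 3×1 + 0  (stop)
So -65/31 = [-3; 1, 9, 3].

[-3; 1, 9, 3]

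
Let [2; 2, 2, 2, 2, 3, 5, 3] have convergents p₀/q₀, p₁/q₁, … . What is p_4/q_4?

70/29

Using pₖ = aₖpₖ₋₁ + pₖ₋₂, qₖ = aₖqₖ₋₁ + qₖ₋₂ (with p₋₁=1, p₋₂=0, q₋₁=0, q₋₂=1):
  k=0: a=2, p=2, q=1
  k=1: a=2, p=5, q=2
  k=2: a=2, p=12, q=5
  k=3: a=2, p=29, q=12
  k=4: a=2, p=70, q=29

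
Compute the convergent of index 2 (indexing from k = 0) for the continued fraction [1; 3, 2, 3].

Using pₖ = aₖpₖ₋₁ + pₖ₋₂, qₖ = aₖqₖ₋₁ + qₖ₋₂ (with p₋₁=1, p₋₂=0, q₋₁=0, q₋₂=1):
  k=0: a=1, p=1, q=1
  k=1: a=3, p=4, q=3
  k=2: a=2, p=9, q=7

9/7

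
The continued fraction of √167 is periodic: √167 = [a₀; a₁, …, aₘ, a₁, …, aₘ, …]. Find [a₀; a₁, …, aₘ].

a₀ = ⌊√167⌋ = 12.
With m₀=0, d₀=1 and mₖ₊₁ = dₖaₖ − mₖ, dₖ₊₁ = (n − mₖ₊₁²)/dₖ, aₖ₊₁ = ⌊(a₀+mₖ₊₁)/dₖ₊₁⌋:
  k=1: m=12, d=23, a=1
  k=2: m=11, d=2, a=11
  k=3: m=11, d=23, a=1
  k=4: m=12, d=1, a=24
d=1 and a=2a₀=24 at k=4, so the next step gives (m, d) = (12, 23) again — its k=1 value — and the period has length 4.

[12; 1, 11, 1, 24]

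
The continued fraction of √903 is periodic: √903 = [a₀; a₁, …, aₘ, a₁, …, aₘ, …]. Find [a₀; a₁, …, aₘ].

[30; 20, 60]

a₀ = ⌊√903⌋ = 30.
With m₀=0, d₀=1 and mₖ₊₁ = dₖaₖ − mₖ, dₖ₊₁ = (n − mₖ₊₁²)/dₖ, aₖ₊₁ = ⌊(a₀+mₖ₊₁)/dₖ₊₁⌋:
  k=1: m=30, d=3, a=20
  k=2: m=30, d=1, a=60
d=1 and a=2a₀=60 at k=2, so the next step gives (m, d) = (30, 3) again — its k=1 value — and the period has length 2.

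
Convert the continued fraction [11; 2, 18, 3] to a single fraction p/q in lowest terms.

Fold from the inside: start with 3/1.
  18 + 1/3 = 55/3
  2 + 3/55 = 113/55
  11 + 55/113 = 1298/113

1298/113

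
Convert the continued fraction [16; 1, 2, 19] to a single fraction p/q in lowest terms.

Fold from the inside: start with 19/1.
  2 + 1/19 = 39/19
  1 + 19/39 = 58/39
  16 + 39/58 = 967/58

967/58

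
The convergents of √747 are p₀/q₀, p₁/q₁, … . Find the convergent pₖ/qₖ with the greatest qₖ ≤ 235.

√747 = [27; 3, 54, …] (period length 2).
Convergents:
  p_0/q_0 = 27/1
  p_1/q_1 = 82/3
  p_2/q_2 = 4455/163
  p_3/q_3 = 13447/492
q_2 = 163 ≤ 235 < 492 = q_3, so the answer is 4455/163.

4455/163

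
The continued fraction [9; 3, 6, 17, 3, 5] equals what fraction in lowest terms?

49477/5311

Using pₖ = aₖpₖ₋₁ + pₖ₋₂ and qₖ = aₖqₖ₋₁ + qₖ₋₂:
  k=0: a=9, p=9, q=1
  k=1: a=3, p=28, q=3
  k=2: a=6, p=177, q=19
  k=3: a=17, p=3037, q=326
  k=4: a=3, p=9288, q=997
  k=5: a=5, p=49477, q=5311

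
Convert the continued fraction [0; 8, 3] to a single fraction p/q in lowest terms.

Fold from the inside: start with 3/1.
  8 + 1/3 = 25/3
  0 + 3/25 = 3/25

3/25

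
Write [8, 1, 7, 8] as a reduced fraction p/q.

577/65

Fold from the inside: start with 8/1.
  7 + 1/8 = 57/8
  1 + 8/57 = 65/57
  8 + 57/65 = 577/65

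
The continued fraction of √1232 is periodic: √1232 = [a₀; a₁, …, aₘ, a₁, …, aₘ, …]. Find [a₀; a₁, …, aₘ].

a₀ = ⌊√1232⌋ = 35.
With m₀=0, d₀=1 and mₖ₊₁ = dₖaₖ − mₖ, dₖ₊₁ = (n − mₖ₊₁²)/dₖ, aₖ₊₁ = ⌊(a₀+mₖ₊₁)/dₖ₊₁⌋:
  k=1: m=35, d=7, a=10
  k=2: m=35, d=1, a=70
d=1 and a=2a₀=70 at k=2, so the next step gives (m, d) = (35, 7) again — its k=1 value — and the period has length 2.

[35; 10, 70]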